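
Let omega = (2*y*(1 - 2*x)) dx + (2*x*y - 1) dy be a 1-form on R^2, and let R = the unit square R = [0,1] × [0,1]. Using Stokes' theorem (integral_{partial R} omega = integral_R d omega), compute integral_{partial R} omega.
integral_(partial R) omega = 1

Stokes: integral_partial_R omega = integral_R d omega with d omega = (∂Q/∂x - ∂P/∂y) dx ∧ dy.
  ∂Q/∂x = 2*y
  ∂P/∂y = 2 - 4*x
  integrand = ∂Q/∂x - ∂P/∂y = 4*x + 2*y - 2.
Integrating over R: integral_0^1 integral_0^1 (4*x + 2*y - 2) dx dy = 1.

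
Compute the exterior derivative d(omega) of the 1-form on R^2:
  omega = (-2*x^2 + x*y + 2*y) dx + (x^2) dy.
d(omega) = (x - 2) dx ∧ dy

For a 1-form omega = sum_i f_i dx_i, the exterior derivative is
  d(omega) = sum_{i < j} (∂f_j/∂x_i - ∂f_i/∂x_j) dx_i ∧ dx_j.
  coefficient of dx ∧ dy: ∂f_2/∂x - ∂f_1/∂y = ∂(x^2)/∂x - ∂(-2*x^2 + x*y + 2*y)/∂y = x - 2
Assembling: d(omega) = (x - 2) dx ∧ dy.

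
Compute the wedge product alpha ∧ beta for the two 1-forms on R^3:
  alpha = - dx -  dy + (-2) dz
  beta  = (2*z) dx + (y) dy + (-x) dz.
alpha ∧ beta = (-y + 2*z) dx ∧ dy + (x + 4*z) dx ∧ dz + (x + 2*y) dy ∧ dz

Distribute the wedge, using dx_i ∧ dx_j = -dx_j ∧ dx_i and dx_i ∧ dx_i = 0. For each pair (i, j) with i < j, the coefficient of dx_i ∧ dx_j in alpha ∧ beta is (alpha_i * beta_j - alpha_j * beta_i). Collecting: alpha ∧ beta = (-y + 2*z) dx ∧ dy + (x + 4*z) dx ∧ dz + (x + 2*y) dy ∧ dz.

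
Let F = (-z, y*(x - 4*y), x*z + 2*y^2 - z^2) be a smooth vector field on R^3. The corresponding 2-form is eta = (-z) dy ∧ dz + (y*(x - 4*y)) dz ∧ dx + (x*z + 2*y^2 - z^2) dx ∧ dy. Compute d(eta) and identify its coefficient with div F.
d(eta) = (2*x - 8*y - 2*z) dx ∧ dy ∧ dz; div F = 2*x - 8*y - 2*z

For a 2-form in R^3 of the form above, applying d gives a 3-form with coefficient ∂P/∂x + ∂Q/∂y + ∂R/∂z:
  ∂P/∂x = 0
  ∂Q/∂y = x - 8*y
  ∂R/∂z = x - 2*z
Sum = 2*x - 8*y - 2*z, which is exactly div F.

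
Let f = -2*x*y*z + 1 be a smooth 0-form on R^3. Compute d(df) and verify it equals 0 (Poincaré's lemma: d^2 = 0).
d(df) = 0

Step 1: df = sum_i (∂f/∂x_i) dx_i = (-2*y*z) dx + (-2*x*z) dy + (-2*x*y) dz.
Step 2: Apply d again. Using the 1-form formula, the coefficient of dx ∧ dy in d(df) is ∂^2 f/∂x ∂y - ∂^2 f/∂y ∂x = (-2*z) - (-2*z) = 0 (equality of mixed partials for smooth f).
Similarly for dx ∧ dz and dy ∧ dz — all coefficients vanish. So d(df) = 0.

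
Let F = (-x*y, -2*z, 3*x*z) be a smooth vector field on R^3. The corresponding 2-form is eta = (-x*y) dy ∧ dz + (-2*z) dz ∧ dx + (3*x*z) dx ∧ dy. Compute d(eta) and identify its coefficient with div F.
d(eta) = (3*x - y) dx ∧ dy ∧ dz; div F = 3*x - y

For a 2-form in R^3 of the form above, applying d gives a 3-form with coefficient ∂P/∂x + ∂Q/∂y + ∂R/∂z:
  ∂P/∂x = -y
  ∂Q/∂y = 0
  ∂R/∂z = 3*x
Sum = 3*x - y, which is exactly div F.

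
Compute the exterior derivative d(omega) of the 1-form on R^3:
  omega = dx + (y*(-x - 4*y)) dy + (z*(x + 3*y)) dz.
d(omega) = (-y) dx ∧ dy + (z) dx ∧ dz + (3*z) dy ∧ dz

For a 1-form omega = sum_i f_i dx_i, the exterior derivative is
  d(omega) = sum_{i < j} (∂f_j/∂x_i - ∂f_i/∂x_j) dx_i ∧ dx_j.
  coefficient of dx ∧ dy: ∂f_2/∂x - ∂f_1/∂y = ∂(y*(-x - 4*y))/∂x - ∂(1)/∂y = -y
  coefficient of dx ∧ dz: ∂f_3/∂x - ∂f_1/∂z = ∂(z*(x + 3*y))/∂x - ∂(1)/∂z = z
  coefficient of dy ∧ dz: ∂f_3/∂y - ∂f_2/∂z = ∂(z*(x + 3*y))/∂y - ∂(y*(-x - 4*y))/∂z = 3*z
Assembling: d(omega) = (-y) dx ∧ dy + (z) dx ∧ dz + (3*z) dy ∧ dz.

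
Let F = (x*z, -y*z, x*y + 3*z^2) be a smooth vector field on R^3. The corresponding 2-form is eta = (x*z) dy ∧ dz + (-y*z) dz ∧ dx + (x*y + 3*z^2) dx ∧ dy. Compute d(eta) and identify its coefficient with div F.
d(eta) = (6*z) dx ∧ dy ∧ dz; div F = 6*z

For a 2-form in R^3 of the form above, applying d gives a 3-form with coefficient ∂P/∂x + ∂Q/∂y + ∂R/∂z:
  ∂P/∂x = z
  ∂Q/∂y = -z
  ∂R/∂z = 6*z
Sum = 6*z, which is exactly div F.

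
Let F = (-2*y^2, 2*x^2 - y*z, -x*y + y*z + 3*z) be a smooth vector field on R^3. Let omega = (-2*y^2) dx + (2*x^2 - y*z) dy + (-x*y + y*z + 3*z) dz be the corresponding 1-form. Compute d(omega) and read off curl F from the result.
d(omega) = (-x + y + z) dy ∧ dz + (y) dz ∧ dx + (4*x + 4*y) dx ∧ dy; curl F = (-x + y + z, y, 4*x + 4*y)

d omega = sum_{i<j} (∂f_j/∂x_i - ∂f_i/∂x_j) dx_i ∧ dx_j. Under the identification (dy ∧ dz, dz ∧ dx, dx ∧ dy) ↔ (e_x, e_y, e_z), the coefficients are exactly the components of curl F. Compute:
  ∂R/∂y - ∂Q/∂z = (-x + z) - (-y) = -x + y + z
  ∂P/∂z - ∂R/∂x = (0) - (-y) = y
  ∂Q/∂x - ∂P/∂y = (4*x) - (-4*y) = 4*x + 4*y.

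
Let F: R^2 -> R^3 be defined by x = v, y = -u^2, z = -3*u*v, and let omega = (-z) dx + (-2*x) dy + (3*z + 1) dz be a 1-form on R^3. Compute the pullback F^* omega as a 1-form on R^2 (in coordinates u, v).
F^* omega = (v*(27*u*v + 4*u - 3)) du + (3*u*(9*u*v + v - 1)) dv

Using F^*(f dg) = (f ∘ F) d(g ∘ F), substitute each coordinate x_i by F_i(u, v) in f_i, and replace dx_i by d F_i = (∂F_i/∂u) du + (∂F_i/∂v) dv.
  For the x component: f_1(F) = 3*u*v; d F_1 = (0) du + (1) dv
  For the y component: f_2(F) = -2*v; d F_2 = (-2*u) du + (0) dv
  For the z component: f_3(F) = -9*u*v + 1; d F_3 = (-3*v) du + (-3*u) dv
Combining and collecting du, dv coefficients:
  coeff of du: v*(27*u*v + 4*u - 3)
  coeff of dv: 3*u*(9*u*v + v - 1)
F^* omega = (v*(27*u*v + 4*u - 3)) du + (3*u*(9*u*v + v - 1)) dv.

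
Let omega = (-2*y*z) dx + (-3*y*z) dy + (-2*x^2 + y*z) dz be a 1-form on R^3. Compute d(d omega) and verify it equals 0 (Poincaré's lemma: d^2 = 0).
d(d omega) = 0

Step 1: d omega = sum_{i<j} (∂f_j/∂x_i - ∂f_i/∂x_j) dx_i ∧ dx_j:
  coeff of dx ∧ dy: 2*z
  coeff of dx ∧ dz: -4*x + 2*y
  coeff of dy ∧ dz: 3*y + z
Step 2: Apply d again to each 2-form coefficient. The only possible 3-form in R^3 is dx ∧ dy ∧ dz, with coefficient
  ∂(coeff of dy∧dz)/∂x - ∂(coeff of dx∧dz)/∂y + ∂(coeff of dx∧dy)/∂z
  = ∂/∂x (3*y + z) - ∂/∂y (-4*x + 2*y) + ∂/∂z (2*z).
Each of these terms simplifies to sums of mixed partials that cancel in pairs. The result is 0 (by equality of mixed partials for smooth functions — Schwarz / Clairaut).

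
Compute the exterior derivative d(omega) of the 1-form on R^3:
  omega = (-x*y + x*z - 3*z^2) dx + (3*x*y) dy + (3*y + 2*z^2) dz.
d(omega) = (x + 3*y) dx ∧ dy + (-x + 6*z) dx ∧ dz + (3) dy ∧ dz

For a 1-form omega = sum_i f_i dx_i, the exterior derivative is
  d(omega) = sum_{i < j} (∂f_j/∂x_i - ∂f_i/∂x_j) dx_i ∧ dx_j.
  coefficient of dx ∧ dy: ∂f_2/∂x - ∂f_1/∂y = ∂(3*x*y)/∂x - ∂(-x*y + x*z - 3*z^2)/∂y = x + 3*y
  coefficient of dx ∧ dz: ∂f_3/∂x - ∂f_1/∂z = ∂(3*y + 2*z^2)/∂x - ∂(-x*y + x*z - 3*z^2)/∂z = -x + 6*z
  coefficient of dy ∧ dz: ∂f_3/∂y - ∂f_2/∂z = ∂(3*y + 2*z^2)/∂y - ∂(3*x*y)/∂z = 3
Assembling: d(omega) = (x + 3*y) dx ∧ dy + (-x + 6*z) dx ∧ dz + (3) dy ∧ dz.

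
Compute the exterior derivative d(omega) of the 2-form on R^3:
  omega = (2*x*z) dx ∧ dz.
d(omega) = 0

For a 2-form omega = sum_{i<j} g_{ij} dx_i ∧ dx_j, the exterior derivative is
  d(omega) = sum_{i<j} d(g_{ij}) ∧ dx_i ∧ dx_j = sum_{i<j, k} (∂g_{ij}/∂x_k) dx_k ∧ dx_i ∧ dx_j.
Expand each term, using dx_k ∧ dx_i ∧ dx_j = sgn(permutation) dx_{(a)} ∧ dx_{(b)} ∧ dx_{(c)} with (a < b < c) sorted:

Collecting like 3-forms: d(omega) = 0.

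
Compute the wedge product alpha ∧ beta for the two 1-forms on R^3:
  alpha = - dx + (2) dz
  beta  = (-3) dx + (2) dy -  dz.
alpha ∧ beta = (-2) dx ∧ dy + (7) dx ∧ dz + (-4) dy ∧ dz

Distribute the wedge, using dx_i ∧ dx_j = -dx_j ∧ dx_i and dx_i ∧ dx_i = 0. For each pair (i, j) with i < j, the coefficient of dx_i ∧ dx_j in alpha ∧ beta is (alpha_i * beta_j - alpha_j * beta_i). Collecting: alpha ∧ beta = (-2) dx ∧ dy + (7) dx ∧ dz + (-4) dy ∧ dz.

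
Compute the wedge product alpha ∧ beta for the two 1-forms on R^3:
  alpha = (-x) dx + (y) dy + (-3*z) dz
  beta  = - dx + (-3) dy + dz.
alpha ∧ beta = (3*x + y) dx ∧ dy + (-x - 3*z) dx ∧ dz + (y - 9*z) dy ∧ dz

Distribute the wedge, using dx_i ∧ dx_j = -dx_j ∧ dx_i and dx_i ∧ dx_i = 0. For each pair (i, j) with i < j, the coefficient of dx_i ∧ dx_j in alpha ∧ beta is (alpha_i * beta_j - alpha_j * beta_i). Collecting: alpha ∧ beta = (3*x + y) dx ∧ dy + (-x - 3*z) dx ∧ dz + (y - 9*z) dy ∧ dz.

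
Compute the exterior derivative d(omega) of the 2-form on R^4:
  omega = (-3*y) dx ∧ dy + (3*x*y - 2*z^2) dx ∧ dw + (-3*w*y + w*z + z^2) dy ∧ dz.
d(omega) = (-3*x) dx ∧ dy ∧ dw + (4*z) dx ∧ dz ∧ dw + (-3*y + z) dy ∧ dz ∧ dw

For a 2-form omega = sum_{i<j} g_{ij} dx_i ∧ dx_j, the exterior derivative is
  d(omega) = sum_{i<j} d(g_{ij}) ∧ dx_i ∧ dx_j = sum_{i<j, k} (∂g_{ij}/∂x_k) dx_k ∧ dx_i ∧ dx_j.
Expand each term, using dx_k ∧ dx_i ∧ dx_j = sgn(permutation) dx_{(a)} ∧ dx_{(b)} ∧ dx_{(c)} with (a < b < c) sorted:
  d(3*x*y - 2*z^2) includes (∂/∂y)(3*x*y - 2*z^2) dy = (3*x) dy, which multiplied by dx ∧ dw gives (-3*x) dx ∧ dy ∧ dw
  d(3*x*y - 2*z^2) includes (∂/∂z)(3*x*y - 2*z^2) dz = (-4*z) dz, which multiplied by dx ∧ dw gives (4*z) dx ∧ dz ∧ dw
  d(-3*w*y + w*z + z^2) includes (∂/∂w)(-3*w*y + w*z + z^2) dw = (-3*y + z) dw, which multiplied by dy ∧ dz gives (-3*y + z) dy ∧ dz ∧ dw
Collecting like 3-forms: d(omega) = (-3*x) dx ∧ dy ∧ dw + (4*z) dx ∧ dz ∧ dw + (-3*y + z) dy ∧ dz ∧ dw.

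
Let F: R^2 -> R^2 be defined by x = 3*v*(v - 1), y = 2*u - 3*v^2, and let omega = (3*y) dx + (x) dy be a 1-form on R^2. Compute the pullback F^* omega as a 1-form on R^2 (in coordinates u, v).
F^* omega = (6*v*(v - 1)) du + (36*u*v - 18*u - 72*v^3 + 45*v^2) dv

Using F^*(f dg) = (f ∘ F) d(g ∘ F), substitute each coordinate x_i by F_i(u, v) in f_i, and replace dx_i by d F_i = (∂F_i/∂u) du + (∂F_i/∂v) dv.
  For the x component: f_1(F) = 6*u - 9*v^2; d F_1 = (0) du + (6*v - 3) dv
  For the y component: f_2(F) = 3*v*(v - 1); d F_2 = (2) du + (-6*v) dv
Combining and collecting du, dv coefficients:
  coeff of du: 6*v*(v - 1)
  coeff of dv: 36*u*v - 18*u - 72*v^3 + 45*v^2
F^* omega = (6*v*(v - 1)) du + (36*u*v - 18*u - 72*v^3 + 45*v^2) dv.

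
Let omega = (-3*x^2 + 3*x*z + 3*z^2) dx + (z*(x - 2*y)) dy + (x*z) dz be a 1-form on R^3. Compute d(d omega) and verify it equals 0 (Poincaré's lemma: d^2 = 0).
d(d omega) = 0

Step 1: d omega = sum_{i<j} (∂f_j/∂x_i - ∂f_i/∂x_j) dx_i ∧ dx_j:
  coeff of dx ∧ dy: z
  coeff of dx ∧ dz: -3*x - 5*z
  coeff of dy ∧ dz: -x + 2*y
Step 2: Apply d again to each 2-form coefficient. The only possible 3-form in R^3 is dx ∧ dy ∧ dz, with coefficient
  ∂(coeff of dy∧dz)/∂x - ∂(coeff of dx∧dz)/∂y + ∂(coeff of dx∧dy)/∂z
  = ∂/∂x (-x + 2*y) - ∂/∂y (-3*x - 5*z) + ∂/∂z (z).
Each of these terms simplifies to sums of mixed partials that cancel in pairs. The result is 0 (by equality of mixed partials for smooth functions — Schwarz / Clairaut).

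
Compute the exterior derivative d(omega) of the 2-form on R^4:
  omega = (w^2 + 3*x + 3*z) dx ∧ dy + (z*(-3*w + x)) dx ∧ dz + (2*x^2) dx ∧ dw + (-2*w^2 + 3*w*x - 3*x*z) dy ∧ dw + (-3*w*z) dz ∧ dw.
d(omega) = (3) dx ∧ dy ∧ dz + (5*w - 3*z) dx ∧ dy ∧ dw + (-3*z) dx ∧ dz ∧ dw + (3*x) dy ∧ dz ∧ dw

For a 2-form omega = sum_{i<j} g_{ij} dx_i ∧ dx_j, the exterior derivative is
  d(omega) = sum_{i<j} d(g_{ij}) ∧ dx_i ∧ dx_j = sum_{i<j, k} (∂g_{ij}/∂x_k) dx_k ∧ dx_i ∧ dx_j.
Expand each term, using dx_k ∧ dx_i ∧ dx_j = sgn(permutation) dx_{(a)} ∧ dx_{(b)} ∧ dx_{(c)} with (a < b < c) sorted:
  d(w^2 + 3*x + 3*z) includes (∂/∂z)(w^2 + 3*x + 3*z) dz = (3) dz, which multiplied by dx ∧ dy gives (3) dx ∧ dy ∧ dz
  d(w^2 + 3*x + 3*z) includes (∂/∂w)(w^2 + 3*x + 3*z) dw = (2*w) dw, which multiplied by dx ∧ dy gives (2*w) dx ∧ dy ∧ dw
  d(z*(-3*w + x)) includes (∂/∂w)(z*(-3*w + x)) dw = (-3*z) dw, which multiplied by dx ∧ dz gives (-3*z) dx ∧ dz ∧ dw
  d(-2*w^2 + 3*w*x - 3*x*z) includes (∂/∂x)(-2*w^2 + 3*w*x - 3*x*z) dx = (3*w - 3*z) dx, which multiplied by dy ∧ dw gives (3*w - 3*z) dx ∧ dy ∧ dw
  d(-2*w^2 + 3*w*x - 3*x*z) includes (∂/∂z)(-2*w^2 + 3*w*x - 3*x*z) dz = (-3*x) dz, which multiplied by dy ∧ dw gives (3*x) dy ∧ dz ∧ dw
Collecting like 3-forms: d(omega) = (3) dx ∧ dy ∧ dz + (5*w - 3*z) dx ∧ dy ∧ dw + (-3*z) dx ∧ dz ∧ dw + (3*x) dy ∧ dz ∧ dw.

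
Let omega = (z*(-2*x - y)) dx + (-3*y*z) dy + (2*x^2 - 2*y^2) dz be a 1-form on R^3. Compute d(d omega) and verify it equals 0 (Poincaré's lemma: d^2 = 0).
d(d omega) = 0

Step 1: d omega = sum_{i<j} (∂f_j/∂x_i - ∂f_i/∂x_j) dx_i ∧ dx_j:
  coeff of dx ∧ dy: z
  coeff of dx ∧ dz: 6*x + y
  coeff of dy ∧ dz: -y
Step 2: Apply d again to each 2-form coefficient. The only possible 3-form in R^3 is dx ∧ dy ∧ dz, with coefficient
  ∂(coeff of dy∧dz)/∂x - ∂(coeff of dx∧dz)/∂y + ∂(coeff of dx∧dy)/∂z
  = ∂/∂x (-y) - ∂/∂y (6*x + y) + ∂/∂z (z).
Each of these terms simplifies to sums of mixed partials that cancel in pairs. The result is 0 (by equality of mixed partials for smooth functions — Schwarz / Clairaut).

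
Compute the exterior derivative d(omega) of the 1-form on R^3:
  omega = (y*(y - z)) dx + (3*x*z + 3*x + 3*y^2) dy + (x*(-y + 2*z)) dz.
d(omega) = (-2*y + 4*z + 3) dx ∧ dy + (2*z) dx ∧ dz + (-4*x) dy ∧ dz

For a 1-form omega = sum_i f_i dx_i, the exterior derivative is
  d(omega) = sum_{i < j} (∂f_j/∂x_i - ∂f_i/∂x_j) dx_i ∧ dx_j.
  coefficient of dx ∧ dy: ∂f_2/∂x - ∂f_1/∂y = ∂(3*x*z + 3*x + 3*y^2)/∂x - ∂(y*(y - z))/∂y = -2*y + 4*z + 3
  coefficient of dx ∧ dz: ∂f_3/∂x - ∂f_1/∂z = ∂(x*(-y + 2*z))/∂x - ∂(y*(y - z))/∂z = 2*z
  coefficient of dy ∧ dz: ∂f_3/∂y - ∂f_2/∂z = ∂(x*(-y + 2*z))/∂y - ∂(3*x*z + 3*x + 3*y^2)/∂z = -4*x
Assembling: d(omega) = (-2*y + 4*z + 3) dx ∧ dy + (2*z) dx ∧ dz + (-4*x) dy ∧ dz.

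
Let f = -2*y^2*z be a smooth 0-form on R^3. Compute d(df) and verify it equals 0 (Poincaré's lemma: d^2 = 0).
d(df) = 0

Step 1: df = sum_i (∂f/∂x_i) dx_i = (0) dx + (-4*y*z) dy + (-2*y^2) dz.
Step 2: Apply d again. Using the 1-form formula, the coefficient of dx ∧ dy in d(df) is ∂^2 f/∂x ∂y - ∂^2 f/∂y ∂x = (0) - (0) = 0 (equality of mixed partials for smooth f).
Similarly for dx ∧ dz and dy ∧ dz — all coefficients vanish. So d(df) = 0.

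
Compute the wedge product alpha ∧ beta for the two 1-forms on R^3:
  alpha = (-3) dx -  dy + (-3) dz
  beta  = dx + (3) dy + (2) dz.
alpha ∧ beta = (-8) dx ∧ dy + (-3) dx ∧ dz + (7) dy ∧ dz

Distribute the wedge, using dx_i ∧ dx_j = -dx_j ∧ dx_i and dx_i ∧ dx_i = 0. For each pair (i, j) with i < j, the coefficient of dx_i ∧ dx_j in alpha ∧ beta is (alpha_i * beta_j - alpha_j * beta_i). Collecting: alpha ∧ beta = (-8) dx ∧ dy + (-3) dx ∧ dz + (7) dy ∧ dz.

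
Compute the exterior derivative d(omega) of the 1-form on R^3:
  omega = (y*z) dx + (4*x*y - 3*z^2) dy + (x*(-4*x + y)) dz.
d(omega) = (4*y - z) dx ∧ dy + (-8*x) dx ∧ dz + (x + 6*z) dy ∧ dz

For a 1-form omega = sum_i f_i dx_i, the exterior derivative is
  d(omega) = sum_{i < j} (∂f_j/∂x_i - ∂f_i/∂x_j) dx_i ∧ dx_j.
  coefficient of dx ∧ dy: ∂f_2/∂x - ∂f_1/∂y = ∂(4*x*y - 3*z^2)/∂x - ∂(y*z)/∂y = 4*y - z
  coefficient of dx ∧ dz: ∂f_3/∂x - ∂f_1/∂z = ∂(x*(-4*x + y))/∂x - ∂(y*z)/∂z = -8*x
  coefficient of dy ∧ dz: ∂f_3/∂y - ∂f_2/∂z = ∂(x*(-4*x + y))/∂y - ∂(4*x*y - 3*z^2)/∂z = x + 6*z
Assembling: d(omega) = (4*y - z) dx ∧ dy + (-8*x) dx ∧ dz + (x + 6*z) dy ∧ dz.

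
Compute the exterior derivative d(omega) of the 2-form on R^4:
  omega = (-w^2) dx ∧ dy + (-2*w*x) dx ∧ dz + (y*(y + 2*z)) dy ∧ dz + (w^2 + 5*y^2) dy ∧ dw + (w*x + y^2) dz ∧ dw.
d(omega) = (-2*w) dx ∧ dy ∧ dw + (w - 2*x) dx ∧ dz ∧ dw + (2*y) dy ∧ dz ∧ dw

For a 2-form omega = sum_{i<j} g_{ij} dx_i ∧ dx_j, the exterior derivative is
  d(omega) = sum_{i<j} d(g_{ij}) ∧ dx_i ∧ dx_j = sum_{i<j, k} (∂g_{ij}/∂x_k) dx_k ∧ dx_i ∧ dx_j.
Expand each term, using dx_k ∧ dx_i ∧ dx_j = sgn(permutation) dx_{(a)} ∧ dx_{(b)} ∧ dx_{(c)} with (a < b < c) sorted:
  d(-w^2) includes (∂/∂w)(-w^2) dw = (-2*w) dw, which multiplied by dx ∧ dy gives (-2*w) dx ∧ dy ∧ dw
  d(-2*w*x) includes (∂/∂w)(-2*w*x) dw = (-2*x) dw, which multiplied by dx ∧ dz gives (-2*x) dx ∧ dz ∧ dw
  d(w*x + y^2) includes (∂/∂x)(w*x + y^2) dx = (w) dx, which multiplied by dz ∧ dw gives (w) dx ∧ dz ∧ dw
  d(w*x + y^2) includes (∂/∂y)(w*x + y^2) dy = (2*y) dy, which multiplied by dz ∧ dw gives (2*y) dy ∧ dz ∧ dw
Collecting like 3-forms: d(omega) = (-2*w) dx ∧ dy ∧ dw + (w - 2*x) dx ∧ dz ∧ dw + (2*y) dy ∧ dz ∧ dw.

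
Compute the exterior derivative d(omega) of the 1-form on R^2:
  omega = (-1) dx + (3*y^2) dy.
d(omega) = 0

For a 1-form omega = sum_i f_i dx_i, the exterior derivative is
  d(omega) = sum_{i < j} (∂f_j/∂x_i - ∂f_i/∂x_j) dx_i ∧ dx_j.

Assembling: d(omega) = 0.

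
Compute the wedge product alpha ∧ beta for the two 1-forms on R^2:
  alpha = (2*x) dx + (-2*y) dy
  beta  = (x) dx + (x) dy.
alpha ∧ beta = (2*x*(x + y)) dx ∧ dy

Distribute the wedge, using dx_i ∧ dx_j = -dx_j ∧ dx_i and dx_i ∧ dx_i = 0. For each pair (i, j) with i < j, the coefficient of dx_i ∧ dx_j in alpha ∧ beta is (alpha_i * beta_j - alpha_j * beta_i). Collecting: alpha ∧ beta = (2*x*(x + y)) dx ∧ dy.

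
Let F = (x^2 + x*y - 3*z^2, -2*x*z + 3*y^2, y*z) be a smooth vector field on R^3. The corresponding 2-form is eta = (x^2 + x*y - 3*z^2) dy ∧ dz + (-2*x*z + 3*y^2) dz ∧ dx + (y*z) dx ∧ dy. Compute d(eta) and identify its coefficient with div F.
d(eta) = (2*x + 8*y) dx ∧ dy ∧ dz; div F = 2*x + 8*y

For a 2-form in R^3 of the form above, applying d gives a 3-form with coefficient ∂P/∂x + ∂Q/∂y + ∂R/∂z:
  ∂P/∂x = 2*x + y
  ∂Q/∂y = 6*y
  ∂R/∂z = y
Sum = 2*x + 8*y, which is exactly div F.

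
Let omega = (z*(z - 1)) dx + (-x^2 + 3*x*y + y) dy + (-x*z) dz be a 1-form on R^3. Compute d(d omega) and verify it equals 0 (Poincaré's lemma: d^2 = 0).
d(d omega) = 0

Step 1: d omega = sum_{i<j} (∂f_j/∂x_i - ∂f_i/∂x_j) dx_i ∧ dx_j:
  coeff of dx ∧ dy: -2*x + 3*y
  coeff of dx ∧ dz: 1 - 3*z
  coeff of dy ∧ dz: 0
Step 2: Apply d again to each 2-form coefficient. The only possible 3-form in R^3 is dx ∧ dy ∧ dz, with coefficient
  ∂(coeff of dy∧dz)/∂x - ∂(coeff of dx∧dz)/∂y + ∂(coeff of dx∧dy)/∂z
  = ∂/∂x (0) - ∂/∂y (1 - 3*z) + ∂/∂z (-2*x + 3*y).
Each of these terms simplifies to sums of mixed partials that cancel in pairs. The result is 0 (by equality of mixed partials for smooth functions — Schwarz / Clairaut).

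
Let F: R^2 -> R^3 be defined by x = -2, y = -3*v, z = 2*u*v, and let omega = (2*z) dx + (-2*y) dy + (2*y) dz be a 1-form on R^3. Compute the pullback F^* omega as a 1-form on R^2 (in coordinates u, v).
F^* omega = (-12*v^2) du + (6*v*(-2*u - 3)) dv

Using F^*(f dg) = (f ∘ F) d(g ∘ F), substitute each coordinate x_i by F_i(u, v) in f_i, and replace dx_i by d F_i = (∂F_i/∂u) du + (∂F_i/∂v) dv.
  For the x component: f_1(F) = 4*u*v; d F_1 = (0) du + (0) dv
  For the y component: f_2(F) = 6*v; d F_2 = (0) du + (-3) dv
  For the z component: f_3(F) = -6*v; d F_3 = (2*v) du + (2*u) dv
Combining and collecting du, dv coefficients:
  coeff of du: -12*v^2
  coeff of dv: 6*v*(-2*u - 3)
F^* omega = (-12*v^2) du + (6*v*(-2*u - 3)) dv.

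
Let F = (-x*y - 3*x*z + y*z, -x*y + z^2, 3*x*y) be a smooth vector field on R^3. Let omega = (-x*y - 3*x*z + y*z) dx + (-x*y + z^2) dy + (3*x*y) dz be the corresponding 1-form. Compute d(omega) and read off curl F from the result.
d(omega) = (3*x - 2*z) dy ∧ dz + (-3*x - 2*y) dz ∧ dx + (x - y - z) dx ∧ dy; curl F = (3*x - 2*z, -3*x - 2*y, x - y - z)

d omega = sum_{i<j} (∂f_j/∂x_i - ∂f_i/∂x_j) dx_i ∧ dx_j. Under the identification (dy ∧ dz, dz ∧ dx, dx ∧ dy) ↔ (e_x, e_y, e_z), the coefficients are exactly the components of curl F. Compute:
  ∂R/∂y - ∂Q/∂z = (3*x) - (2*z) = 3*x - 2*z
  ∂P/∂z - ∂R/∂x = (-3*x + y) - (3*y) = -3*x - 2*y
  ∂Q/∂x - ∂P/∂y = (-y) - (-x + z) = x - y - z.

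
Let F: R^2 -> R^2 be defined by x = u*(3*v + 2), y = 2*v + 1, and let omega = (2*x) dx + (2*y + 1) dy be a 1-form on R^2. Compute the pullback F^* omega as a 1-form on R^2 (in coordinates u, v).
F^* omega = (2*u*(9*v^2 + 12*v + 4)) du + (18*u^2*v + 12*u^2 + 8*v + 6) dv

Using F^*(f dg) = (f ∘ F) d(g ∘ F), substitute each coordinate x_i by F_i(u, v) in f_i, and replace dx_i by d F_i = (∂F_i/∂u) du + (∂F_i/∂v) dv.
  For the x component: f_1(F) = 2*u*(3*v + 2); d F_1 = (3*v + 2) du + (3*u) dv
  For the y component: f_2(F) = 4*v + 3; d F_2 = (0) du + (2) dv
Combining and collecting du, dv coefficients:
  coeff of du: 2*u*(9*v^2 + 12*v + 4)
  coeff of dv: 18*u^2*v + 12*u^2 + 8*v + 6
F^* omega = (2*u*(9*v^2 + 12*v + 4)) du + (18*u^2*v + 12*u^2 + 8*v + 6) dv.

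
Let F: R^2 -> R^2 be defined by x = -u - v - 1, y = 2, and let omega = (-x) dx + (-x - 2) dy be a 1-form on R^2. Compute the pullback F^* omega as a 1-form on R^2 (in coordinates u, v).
F^* omega = (-u - v - 1) du + (-u - v - 1) dv

Using F^*(f dg) = (f ∘ F) d(g ∘ F), substitute each coordinate x_i by F_i(u, v) in f_i, and replace dx_i by d F_i = (∂F_i/∂u) du + (∂F_i/∂v) dv.
  For the x component: f_1(F) = u + v + 1; d F_1 = (-1) du + (-1) dv
  For the y component: f_2(F) = u + v - 1; d F_2 = (0) du + (0) dv
Combining and collecting du, dv coefficients:
  coeff of du: -u - v - 1
  coeff of dv: -u - v - 1
F^* omega = (-u - v - 1) du + (-u - v - 1) dv.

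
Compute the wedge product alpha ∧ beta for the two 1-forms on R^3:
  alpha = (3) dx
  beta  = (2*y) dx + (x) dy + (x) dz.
alpha ∧ beta = (3*x) dx ∧ dy + (3*x) dx ∧ dz

Distribute the wedge, using dx_i ∧ dx_j = -dx_j ∧ dx_i and dx_i ∧ dx_i = 0. For each pair (i, j) with i < j, the coefficient of dx_i ∧ dx_j in alpha ∧ beta is (alpha_i * beta_j - alpha_j * beta_i). Collecting: alpha ∧ beta = (3*x) dx ∧ dy + (3*x) dx ∧ dz.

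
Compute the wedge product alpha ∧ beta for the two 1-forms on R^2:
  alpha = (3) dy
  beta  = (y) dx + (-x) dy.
alpha ∧ beta = (-3*y) dx ∧ dy

Distribute the wedge, using dx_i ∧ dx_j = -dx_j ∧ dx_i and dx_i ∧ dx_i = 0. For each pair (i, j) with i < j, the coefficient of dx_i ∧ dx_j in alpha ∧ beta is (alpha_i * beta_j - alpha_j * beta_i). Collecting: alpha ∧ beta = (-3*y) dx ∧ dy.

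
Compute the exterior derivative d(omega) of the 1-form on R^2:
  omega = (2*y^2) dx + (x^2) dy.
d(omega) = (2*x - 4*y) dx ∧ dy

For a 1-form omega = sum_i f_i dx_i, the exterior derivative is
  d(omega) = sum_{i < j} (∂f_j/∂x_i - ∂f_i/∂x_j) dx_i ∧ dx_j.
  coefficient of dx ∧ dy: ∂f_2/∂x - ∂f_1/∂y = ∂(x^2)/∂x - ∂(2*y^2)/∂y = 2*x - 4*y
Assembling: d(omega) = (2*x - 4*y) dx ∧ dy.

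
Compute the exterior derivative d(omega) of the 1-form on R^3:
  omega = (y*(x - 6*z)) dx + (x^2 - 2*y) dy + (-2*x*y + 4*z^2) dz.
d(omega) = (x + 6*z) dx ∧ dy + (4*y) dx ∧ dz + (-2*x) dy ∧ dz

For a 1-form omega = sum_i f_i dx_i, the exterior derivative is
  d(omega) = sum_{i < j} (∂f_j/∂x_i - ∂f_i/∂x_j) dx_i ∧ dx_j.
  coefficient of dx ∧ dy: ∂f_2/∂x - ∂f_1/∂y = ∂(x^2 - 2*y)/∂x - ∂(y*(x - 6*z))/∂y = x + 6*z
  coefficient of dx ∧ dz: ∂f_3/∂x - ∂f_1/∂z = ∂(-2*x*y + 4*z^2)/∂x - ∂(y*(x - 6*z))/∂z = 4*y
  coefficient of dy ∧ dz: ∂f_3/∂y - ∂f_2/∂z = ∂(-2*x*y + 4*z^2)/∂y - ∂(x^2 - 2*y)/∂z = -2*x
Assembling: d(omega) = (x + 6*z) dx ∧ dy + (4*y) dx ∧ dz + (-2*x) dy ∧ dz.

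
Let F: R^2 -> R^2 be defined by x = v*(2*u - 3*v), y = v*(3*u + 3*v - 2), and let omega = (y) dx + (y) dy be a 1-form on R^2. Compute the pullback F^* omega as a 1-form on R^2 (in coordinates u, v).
F^* omega = (v^2*(15*u + 15*v - 10)) du + (v*(15*u^2 + 15*u*v - 16*u - 6*v + 4)) dv

Using F^*(f dg) = (f ∘ F) d(g ∘ F), substitute each coordinate x_i by F_i(u, v) in f_i, and replace dx_i by d F_i = (∂F_i/∂u) du + (∂F_i/∂v) dv.
  For the x component: f_1(F) = v*(3*u + 3*v - 2); d F_1 = (2*v) du + (2*u - 6*v) dv
  For the y component: f_2(F) = v*(3*u + 3*v - 2); d F_2 = (3*v) du + (3*u + 6*v - 2) dv
Combining and collecting du, dv coefficients:
  coeff of du: v^2*(15*u + 15*v - 10)
  coeff of dv: v*(15*u^2 + 15*u*v - 16*u - 6*v + 4)
F^* omega = (v^2*(15*u + 15*v - 10)) du + (v*(15*u^2 + 15*u*v - 16*u - 6*v + 4)) dv.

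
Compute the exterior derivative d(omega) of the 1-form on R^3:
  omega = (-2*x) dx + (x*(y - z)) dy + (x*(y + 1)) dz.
d(omega) = (y - z) dx ∧ dy + (y + 1) dx ∧ dz + (2*x) dy ∧ dz

For a 1-form omega = sum_i f_i dx_i, the exterior derivative is
  d(omega) = sum_{i < j} (∂f_j/∂x_i - ∂f_i/∂x_j) dx_i ∧ dx_j.
  coefficient of dx ∧ dy: ∂f_2/∂x - ∂f_1/∂y = ∂(x*(y - z))/∂x - ∂(-2*x)/∂y = y - z
  coefficient of dx ∧ dz: ∂f_3/∂x - ∂f_1/∂z = ∂(x*(y + 1))/∂x - ∂(-2*x)/∂z = y + 1
  coefficient of dy ∧ dz: ∂f_3/∂y - ∂f_2/∂z = ∂(x*(y + 1))/∂y - ∂(x*(y - z))/∂z = 2*x
Assembling: d(omega) = (y - z) dx ∧ dy + (y + 1) dx ∧ dz + (2*x) dy ∧ dz.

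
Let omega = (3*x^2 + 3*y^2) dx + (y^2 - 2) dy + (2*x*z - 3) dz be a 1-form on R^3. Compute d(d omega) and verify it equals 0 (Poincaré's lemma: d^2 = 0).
d(d omega) = 0

Step 1: d omega = sum_{i<j} (∂f_j/∂x_i - ∂f_i/∂x_j) dx_i ∧ dx_j:
  coeff of dx ∧ dy: -6*y
  coeff of dx ∧ dz: 2*z
  coeff of dy ∧ dz: 0
Step 2: Apply d again to each 2-form coefficient. The only possible 3-form in R^3 is dx ∧ dy ∧ dz, with coefficient
  ∂(coeff of dy∧dz)/∂x - ∂(coeff of dx∧dz)/∂y + ∂(coeff of dx∧dy)/∂z
  = ∂/∂x (0) - ∂/∂y (2*z) + ∂/∂z (-6*y).
Each of these terms simplifies to sums of mixed partials that cancel in pairs. The result is 0 (by equality of mixed partials for smooth functions — Schwarz / Clairaut).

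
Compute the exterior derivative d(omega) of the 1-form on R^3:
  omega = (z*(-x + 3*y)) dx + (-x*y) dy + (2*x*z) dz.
d(omega) = (-y - 3*z) dx ∧ dy + (x - 3*y + 2*z) dx ∧ dz

For a 1-form omega = sum_i f_i dx_i, the exterior derivative is
  d(omega) = sum_{i < j} (∂f_j/∂x_i - ∂f_i/∂x_j) dx_i ∧ dx_j.
  coefficient of dx ∧ dy: ∂f_2/∂x - ∂f_1/∂y = ∂(-x*y)/∂x - ∂(z*(-x + 3*y))/∂y = -y - 3*z
  coefficient of dx ∧ dz: ∂f_3/∂x - ∂f_1/∂z = ∂(2*x*z)/∂x - ∂(z*(-x + 3*y))/∂z = x - 3*y + 2*z
Assembling: d(omega) = (-y - 3*z) dx ∧ dy + (x - 3*y + 2*z) dx ∧ dz.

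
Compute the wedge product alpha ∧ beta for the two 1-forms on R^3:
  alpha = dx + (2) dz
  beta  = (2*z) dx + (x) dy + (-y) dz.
alpha ∧ beta = (x) dx ∧ dy + (-y - 4*z) dx ∧ dz + (-2*x) dy ∧ dz

Distribute the wedge, using dx_i ∧ dx_j = -dx_j ∧ dx_i and dx_i ∧ dx_i = 0. For each pair (i, j) with i < j, the coefficient of dx_i ∧ dx_j in alpha ∧ beta is (alpha_i * beta_j - alpha_j * beta_i). Collecting: alpha ∧ beta = (x) dx ∧ dy + (-y - 4*z) dx ∧ dz + (-2*x) dy ∧ dz.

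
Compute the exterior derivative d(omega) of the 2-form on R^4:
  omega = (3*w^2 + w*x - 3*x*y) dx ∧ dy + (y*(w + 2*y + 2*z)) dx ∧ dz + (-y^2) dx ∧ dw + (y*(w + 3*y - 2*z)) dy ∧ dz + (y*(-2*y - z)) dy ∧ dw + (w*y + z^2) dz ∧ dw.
d(omega) = (6*w + x + 2*y) dx ∧ dy ∧ dw + (-w - 4*y - 2*z) dx ∧ dy ∧ dz + (y) dx ∧ dz ∧ dw + (w + 2*y) dy ∧ dz ∧ dw

For a 2-form omega = sum_{i<j} g_{ij} dx_i ∧ dx_j, the exterior derivative is
  d(omega) = sum_{i<j} d(g_{ij}) ∧ dx_i ∧ dx_j = sum_{i<j, k} (∂g_{ij}/∂x_k) dx_k ∧ dx_i ∧ dx_j.
Expand each term, using dx_k ∧ dx_i ∧ dx_j = sgn(permutation) dx_{(a)} ∧ dx_{(b)} ∧ dx_{(c)} with (a < b < c) sorted:
  d(3*w^2 + w*x - 3*x*y) includes (∂/∂w)(3*w^2 + w*x - 3*x*y) dw = (6*w + x) dw, which multiplied by dx ∧ dy gives (6*w + x) dx ∧ dy ∧ dw
  d(y*(w + 2*y + 2*z)) includes (∂/∂y)(y*(w + 2*y + 2*z)) dy = (w + 4*y + 2*z) dy, which multiplied by dx ∧ dz gives (-w - 4*y - 2*z) dx ∧ dy ∧ dz
  d(y*(w + 2*y + 2*z)) includes (∂/∂w)(y*(w + 2*y + 2*z)) dw = (y) dw, which multiplied by dx ∧ dz gives (y) dx ∧ dz ∧ dw
  d(-y^2) includes (∂/∂y)(-y^2) dy = (-2*y) dy, which multiplied by dx ∧ dw gives (2*y) dx ∧ dy ∧ dw
  d(y*(w + 3*y - 2*z)) includes (∂/∂w)(y*(w + 3*y - 2*z)) dw = (y) dw, which multiplied by dy ∧ dz gives (y) dy ∧ dz ∧ dw
  d(y*(-2*y - z)) includes (∂/∂z)(y*(-2*y - z)) dz = (-y) dz, which multiplied by dy ∧ dw gives (y) dy ∧ dz ∧ dw
  d(w*y + z^2) includes (∂/∂y)(w*y + z^2) dy = (w) dy, which multiplied by dz ∧ dw gives (w) dy ∧ dz ∧ dw
Collecting like 3-forms: d(omega) = (6*w + x + 2*y) dx ∧ dy ∧ dw + (-w - 4*y - 2*z) dx ∧ dy ∧ dz + (y) dx ∧ dz ∧ dw + (w + 2*y) dy ∧ dz ∧ dw.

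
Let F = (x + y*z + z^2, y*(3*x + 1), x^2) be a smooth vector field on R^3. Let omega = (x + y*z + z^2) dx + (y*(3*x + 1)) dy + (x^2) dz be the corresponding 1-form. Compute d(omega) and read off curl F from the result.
d(omega) = (0) dy ∧ dz + (-2*x + y + 2*z) dz ∧ dx + (3*y - z) dx ∧ dy; curl F = (0, -2*x + y + 2*z, 3*y - z)

d omega = sum_{i<j} (∂f_j/∂x_i - ∂f_i/∂x_j) dx_i ∧ dx_j. Under the identification (dy ∧ dz, dz ∧ dx, dx ∧ dy) ↔ (e_x, e_y, e_z), the coefficients are exactly the components of curl F. Compute:
  ∂R/∂y - ∂Q/∂z = (0) - (0) = 0
  ∂P/∂z - ∂R/∂x = (y + 2*z) - (2*x) = -2*x + y + 2*z
  ∂Q/∂x - ∂P/∂y = (3*y) - (z) = 3*y - z.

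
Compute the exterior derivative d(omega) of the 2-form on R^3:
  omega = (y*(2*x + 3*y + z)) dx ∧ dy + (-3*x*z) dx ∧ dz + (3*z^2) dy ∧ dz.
d(omega) = (y) dx ∧ dy ∧ dz

For a 2-form omega = sum_{i<j} g_{ij} dx_i ∧ dx_j, the exterior derivative is
  d(omega) = sum_{i<j} d(g_{ij}) ∧ dx_i ∧ dx_j = sum_{i<j, k} (∂g_{ij}/∂x_k) dx_k ∧ dx_i ∧ dx_j.
Expand each term, using dx_k ∧ dx_i ∧ dx_j = sgn(permutation) dx_{(a)} ∧ dx_{(b)} ∧ dx_{(c)} with (a < b < c) sorted:
  d(y*(2*x + 3*y + z)) includes (∂/∂z)(y*(2*x + 3*y + z)) dz = (y) dz, which multiplied by dx ∧ dy gives (y) dx ∧ dy ∧ dz
Collecting like 3-forms: d(omega) = (y) dx ∧ dy ∧ dz.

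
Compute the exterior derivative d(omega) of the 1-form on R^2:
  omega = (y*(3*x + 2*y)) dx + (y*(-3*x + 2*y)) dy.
d(omega) = (-3*x - 7*y) dx ∧ dy

For a 1-form omega = sum_i f_i dx_i, the exterior derivative is
  d(omega) = sum_{i < j} (∂f_j/∂x_i - ∂f_i/∂x_j) dx_i ∧ dx_j.
  coefficient of dx ∧ dy: ∂f_2/∂x - ∂f_1/∂y = ∂(y*(-3*x + 2*y))/∂x - ∂(y*(3*x + 2*y))/∂y = -3*x - 7*y
Assembling: d(omega) = (-3*x - 7*y) dx ∧ dy.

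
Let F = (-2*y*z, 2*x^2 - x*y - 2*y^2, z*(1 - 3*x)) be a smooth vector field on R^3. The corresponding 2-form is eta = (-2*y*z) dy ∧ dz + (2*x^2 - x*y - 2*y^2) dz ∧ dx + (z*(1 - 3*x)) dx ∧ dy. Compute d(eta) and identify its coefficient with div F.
d(eta) = (-4*x - 4*y + 1) dx ∧ dy ∧ dz; div F = -4*x - 4*y + 1

For a 2-form in R^3 of the form above, applying d gives a 3-form with coefficient ∂P/∂x + ∂Q/∂y + ∂R/∂z:
  ∂P/∂x = 0
  ∂Q/∂y = -x - 4*y
  ∂R/∂z = 1 - 3*x
Sum = -4*x - 4*y + 1, which is exactly div F.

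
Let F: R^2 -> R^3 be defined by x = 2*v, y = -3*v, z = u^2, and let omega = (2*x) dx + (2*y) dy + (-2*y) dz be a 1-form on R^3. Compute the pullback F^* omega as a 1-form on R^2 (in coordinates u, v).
F^* omega = (12*u*v) du + (26*v) dv

Using F^*(f dg) = (f ∘ F) d(g ∘ F), substitute each coordinate x_i by F_i(u, v) in f_i, and replace dx_i by d F_i = (∂F_i/∂u) du + (∂F_i/∂v) dv.
  For the x component: f_1(F) = 4*v; d F_1 = (0) du + (2) dv
  For the y component: f_2(F) = -6*v; d F_2 = (0) du + (-3) dv
  For the z component: f_3(F) = 6*v; d F_3 = (2*u) du + (0) dv
Combining and collecting du, dv coefficients:
  coeff of du: 12*u*v
  coeff of dv: 26*v
F^* omega = (12*u*v) du + (26*v) dv.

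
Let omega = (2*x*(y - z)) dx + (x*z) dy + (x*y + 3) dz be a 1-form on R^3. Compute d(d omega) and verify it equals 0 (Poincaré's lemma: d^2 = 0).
d(d omega) = 0

Step 1: d omega = sum_{i<j} (∂f_j/∂x_i - ∂f_i/∂x_j) dx_i ∧ dx_j:
  coeff of dx ∧ dy: -2*x + z
  coeff of dx ∧ dz: 2*x + y
  coeff of dy ∧ dz: 0
Step 2: Apply d again to each 2-form coefficient. The only possible 3-form in R^3 is dx ∧ dy ∧ dz, with coefficient
  ∂(coeff of dy∧dz)/∂x - ∂(coeff of dx∧dz)/∂y + ∂(coeff of dx∧dy)/∂z
  = ∂/∂x (0) - ∂/∂y (2*x + y) + ∂/∂z (-2*x + z).
Each of these terms simplifies to sums of mixed partials that cancel in pairs. The result is 0 (by equality of mixed partials for smooth functions — Schwarz / Clairaut).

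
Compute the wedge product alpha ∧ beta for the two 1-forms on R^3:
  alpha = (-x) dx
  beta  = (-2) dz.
alpha ∧ beta = (2*x) dx ∧ dz

Distribute the wedge, using dx_i ∧ dx_j = -dx_j ∧ dx_i and dx_i ∧ dx_i = 0. For each pair (i, j) with i < j, the coefficient of dx_i ∧ dx_j in alpha ∧ beta is (alpha_i * beta_j - alpha_j * beta_i). Collecting: alpha ∧ beta = (2*x) dx ∧ dz.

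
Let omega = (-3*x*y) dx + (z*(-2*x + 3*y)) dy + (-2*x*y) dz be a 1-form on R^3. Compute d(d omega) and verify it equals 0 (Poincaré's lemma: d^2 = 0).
d(d omega) = 0

Step 1: d omega = sum_{i<j} (∂f_j/∂x_i - ∂f_i/∂x_j) dx_i ∧ dx_j:
  coeff of dx ∧ dy: 3*x - 2*z
  coeff of dx ∧ dz: -2*y
  coeff of dy ∧ dz: -3*y
Step 2: Apply d again to each 2-form coefficient. The only possible 3-form in R^3 is dx ∧ dy ∧ dz, with coefficient
  ∂(coeff of dy∧dz)/∂x - ∂(coeff of dx∧dz)/∂y + ∂(coeff of dx∧dy)/∂z
  = ∂/∂x (-3*y) - ∂/∂y (-2*y) + ∂/∂z (3*x - 2*z).
Each of these terms simplifies to sums of mixed partials that cancel in pairs. The result is 0 (by equality of mixed partials for smooth functions — Schwarz / Clairaut).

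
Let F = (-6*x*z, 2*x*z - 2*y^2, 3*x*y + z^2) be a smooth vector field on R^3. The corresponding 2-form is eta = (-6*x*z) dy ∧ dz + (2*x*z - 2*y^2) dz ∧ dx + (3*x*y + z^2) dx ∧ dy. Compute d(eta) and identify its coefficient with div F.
d(eta) = (-4*y - 4*z) dx ∧ dy ∧ dz; div F = -4*y - 4*z

For a 2-form in R^3 of the form above, applying d gives a 3-form with coefficient ∂P/∂x + ∂Q/∂y + ∂R/∂z:
  ∂P/∂x = -6*z
  ∂Q/∂y = -4*y
  ∂R/∂z = 2*z
Sum = -4*y - 4*z, which is exactly div F.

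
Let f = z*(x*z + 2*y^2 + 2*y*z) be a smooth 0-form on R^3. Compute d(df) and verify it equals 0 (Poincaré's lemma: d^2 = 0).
d(df) = 0

Step 1: df = sum_i (∂f/∂x_i) dx_i = (z^2) dx + (2*z*(2*y + z)) dy + (2*x*z + 2*y^2 + 4*y*z) dz.
Step 2: Apply d again. Using the 1-form formula, the coefficient of dx ∧ dy in d(df) is ∂^2 f/∂x ∂y - ∂^2 f/∂y ∂x = (0) - (0) = 0 (equality of mixed partials for smooth f).
Similarly for dx ∧ dz and dy ∧ dz — all coefficients vanish. So d(df) = 0.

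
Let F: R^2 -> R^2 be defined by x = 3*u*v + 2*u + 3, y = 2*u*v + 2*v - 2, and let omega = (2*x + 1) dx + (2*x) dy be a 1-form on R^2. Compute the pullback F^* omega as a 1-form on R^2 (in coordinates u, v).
F^* omega = (30*u*v^2 + 32*u*v + 8*u + 33*v + 14) du + (30*u^2*v + 20*u^2 + 12*u*v + 41*u + 12) dv

Using F^*(f dg) = (f ∘ F) d(g ∘ F), substitute each coordinate x_i by F_i(u, v) in f_i, and replace dx_i by d F_i = (∂F_i/∂u) du + (∂F_i/∂v) dv.
  For the x component: f_1(F) = 6*u*v + 4*u + 7; d F_1 = (3*v + 2) du + (3*u) dv
  For the y component: f_2(F) = 6*u*v + 4*u + 6; d F_2 = (2*v) du + (2*u + 2) dv
Combining and collecting du, dv coefficients:
  coeff of du: 30*u*v^2 + 32*u*v + 8*u + 33*v + 14
  coeff of dv: 30*u^2*v + 20*u^2 + 12*u*v + 41*u + 12
F^* omega = (30*u*v^2 + 32*u*v + 8*u + 33*v + 14) du + (30*u^2*v + 20*u^2 + 12*u*v + 41*u + 12) dv.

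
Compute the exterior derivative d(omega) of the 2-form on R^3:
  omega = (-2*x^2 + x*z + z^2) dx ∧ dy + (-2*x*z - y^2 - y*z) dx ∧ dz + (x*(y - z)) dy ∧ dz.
d(omega) = (x + 3*y + 2*z) dx ∧ dy ∧ dz

For a 2-form omega = sum_{i<j} g_{ij} dx_i ∧ dx_j, the exterior derivative is
  d(omega) = sum_{i<j} d(g_{ij}) ∧ dx_i ∧ dx_j = sum_{i<j, k} (∂g_{ij}/∂x_k) dx_k ∧ dx_i ∧ dx_j.
Expand each term, using dx_k ∧ dx_i ∧ dx_j = sgn(permutation) dx_{(a)} ∧ dx_{(b)} ∧ dx_{(c)} with (a < b < c) sorted:
  d(-2*x^2 + x*z + z^2) includes (∂/∂z)(-2*x^2 + x*z + z^2) dz = (x + 2*z) dz, which multiplied by dx ∧ dy gives (x + 2*z) dx ∧ dy ∧ dz
  d(-2*x*z - y^2 - y*z) includes (∂/∂y)(-2*x*z - y^2 - y*z) dy = (-2*y - z) dy, which multiplied by dx ∧ dz gives (2*y + z) dx ∧ dy ∧ dz
  d(x*(y - z)) includes (∂/∂x)(x*(y - z)) dx = (y - z) dx, which multiplied by dy ∧ dz gives (y - z) dx ∧ dy ∧ dz
Collecting like 3-forms: d(omega) = (x + 3*y + 2*z) dx ∧ dy ∧ dz.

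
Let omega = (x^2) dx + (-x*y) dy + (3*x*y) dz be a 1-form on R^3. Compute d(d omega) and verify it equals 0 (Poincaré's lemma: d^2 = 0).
d(d omega) = 0

Step 1: d omega = sum_{i<j} (∂f_j/∂x_i - ∂f_i/∂x_j) dx_i ∧ dx_j:
  coeff of dx ∧ dy: -y
  coeff of dx ∧ dz: 3*y
  coeff of dy ∧ dz: 3*x
Step 2: Apply d again to each 2-form coefficient. The only possible 3-form in R^3 is dx ∧ dy ∧ dz, with coefficient
  ∂(coeff of dy∧dz)/∂x - ∂(coeff of dx∧dz)/∂y + ∂(coeff of dx∧dy)/∂z
  = ∂/∂x (3*x) - ∂/∂y (3*y) + ∂/∂z (-y).
Each of these terms simplifies to sums of mixed partials that cancel in pairs. The result is 0 (by equality of mixed partials for smooth functions — Schwarz / Clairaut).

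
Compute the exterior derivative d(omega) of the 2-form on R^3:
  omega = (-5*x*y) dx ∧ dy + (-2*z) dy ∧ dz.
d(omega) = 0

For a 2-form omega = sum_{i<j} g_{ij} dx_i ∧ dx_j, the exterior derivative is
  d(omega) = sum_{i<j} d(g_{ij}) ∧ dx_i ∧ dx_j = sum_{i<j, k} (∂g_{ij}/∂x_k) dx_k ∧ dx_i ∧ dx_j.
Expand each term, using dx_k ∧ dx_i ∧ dx_j = sgn(permutation) dx_{(a)} ∧ dx_{(b)} ∧ dx_{(c)} with (a < b < c) sorted:

Collecting like 3-forms: d(omega) = 0.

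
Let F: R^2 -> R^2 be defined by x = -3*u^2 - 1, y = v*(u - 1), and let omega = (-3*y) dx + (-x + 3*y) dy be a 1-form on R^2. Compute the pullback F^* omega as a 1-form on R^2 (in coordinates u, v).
F^* omega = (v*(21*u^2 + 3*u*v - 18*u - 3*v + 1)) du + (3*u^3 + 3*u^2*v - 3*u^2 - 6*u*v + u + 3*v - 1) dv

Using F^*(f dg) = (f ∘ F) d(g ∘ F), substitute each coordinate x_i by F_i(u, v) in f_i, and replace dx_i by d F_i = (∂F_i/∂u) du + (∂F_i/∂v) dv.
  For the x component: f_1(F) = 3*v*(1 - u); d F_1 = (-6*u) du + (0) dv
  For the y component: f_2(F) = 3*u^2 + 3*u*v - 3*v + 1; d F_2 = (v) du + (u - 1) dv
Combining and collecting du, dv coefficients:
  coeff of du: v*(21*u^2 + 3*u*v - 18*u - 3*v + 1)
  coeff of dv: 3*u^3 + 3*u^2*v - 3*u^2 - 6*u*v + u + 3*v - 1
F^* omega = (v*(21*u^2 + 3*u*v - 18*u - 3*v + 1)) du + (3*u^3 + 3*u^2*v - 3*u^2 - 6*u*v + u + 3*v - 1) dv.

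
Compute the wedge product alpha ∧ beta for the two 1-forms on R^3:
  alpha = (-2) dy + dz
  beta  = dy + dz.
alpha ∧ beta = (-3) dy ∧ dz

Distribute the wedge, using dx_i ∧ dx_j = -dx_j ∧ dx_i and dx_i ∧ dx_i = 0. For each pair (i, j) with i < j, the coefficient of dx_i ∧ dx_j in alpha ∧ beta is (alpha_i * beta_j - alpha_j * beta_i). Collecting: alpha ∧ beta = (-3) dy ∧ dz.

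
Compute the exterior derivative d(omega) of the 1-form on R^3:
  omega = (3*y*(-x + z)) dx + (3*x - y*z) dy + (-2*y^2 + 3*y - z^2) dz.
d(omega) = (3*x - 3*z + 3) dx ∧ dy + (-3*y) dx ∧ dz + (3 - 3*y) dy ∧ dz

For a 1-form omega = sum_i f_i dx_i, the exterior derivative is
  d(omega) = sum_{i < j} (∂f_j/∂x_i - ∂f_i/∂x_j) dx_i ∧ dx_j.
  coefficient of dx ∧ dy: ∂f_2/∂x - ∂f_1/∂y = ∂(3*x - y*z)/∂x - ∂(3*y*(-x + z))/∂y = 3*x - 3*z + 3
  coefficient of dx ∧ dz: ∂f_3/∂x - ∂f_1/∂z = ∂(-2*y^2 + 3*y - z^2)/∂x - ∂(3*y*(-x + z))/∂z = -3*y
  coefficient of dy ∧ dz: ∂f_3/∂y - ∂f_2/∂z = ∂(-2*y^2 + 3*y - z^2)/∂y - ∂(3*x - y*z)/∂z = 3 - 3*y
Assembling: d(omega) = (3*x - 3*z + 3) dx ∧ dy + (-3*y) dx ∧ dz + (3 - 3*y) dy ∧ dz.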